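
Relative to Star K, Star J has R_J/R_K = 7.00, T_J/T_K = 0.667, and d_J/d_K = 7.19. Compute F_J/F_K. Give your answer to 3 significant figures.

L_J/L_K = (R_J/R_K)²(T_J/T_K)⁴ = (7.00)² × (0.667)⁴ = 9.698.
F_J/F_K = (L_J/L_K)/(d_J/d_K)² = 9.698 / (7.19)² = 0.1876.

0.188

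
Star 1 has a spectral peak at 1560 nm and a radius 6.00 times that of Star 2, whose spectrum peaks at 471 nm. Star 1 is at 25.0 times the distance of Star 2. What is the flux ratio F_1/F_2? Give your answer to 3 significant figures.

Wien's law: T_1/T_2 = λ_2/λ_1 = 471/1560 = 0.3019.
L_1/L_2 = (R_1/R_2)²(T_1/T_2)⁴ = (6.00)²(0.3019)⁴ = 0.2991.
F_1/F_2 = (L_1/L_2)/(d_1/d_2)² = 0.2991/(25.0)² = 4.786×10^-4.

4.79×10^-4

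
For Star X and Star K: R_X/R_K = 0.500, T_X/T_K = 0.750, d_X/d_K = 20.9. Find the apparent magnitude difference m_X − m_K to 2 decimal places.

9.36

L_X/L_K = (0.500)²(0.750)⁴ = 0.07910.
F_X/F_K = (L_X/L_K)/(d_X/d_K)² = 0.07910/436.8 = 1.811×10^-4.
m_X − m_K = −2.5 log₁₀(1.811×10^-4) = 9.36.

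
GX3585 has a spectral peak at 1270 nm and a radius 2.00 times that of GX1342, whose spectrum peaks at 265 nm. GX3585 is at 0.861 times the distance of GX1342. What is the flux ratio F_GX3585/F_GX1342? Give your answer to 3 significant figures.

Wien's law: T_GX3585/T_GX1342 = λ_GX1342/λ_GX3585 = 265/1270 = 0.2087.
L_GX3585/L_GX1342 = (R_GX3585/R_GX1342)²(T_GX3585/T_GX1342)⁴ = (2.00)²(0.2087)⁴ = 0.007583.
F_GX3585/F_GX1342 = (L_GX3585/L_GX1342)/(d_GX3585/d_GX1342)² = 0.007583/(0.861)² = 0.01023.

0.0102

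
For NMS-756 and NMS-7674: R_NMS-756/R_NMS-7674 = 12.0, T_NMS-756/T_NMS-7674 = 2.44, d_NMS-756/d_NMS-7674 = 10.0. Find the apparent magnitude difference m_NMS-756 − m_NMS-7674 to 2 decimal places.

-4.27

L_NMS-756/L_NMS-7674 = (12.0)²(2.44)⁴ = 5104.
F_NMS-756/F_NMS-7674 = (L_NMS-756/L_NMS-7674)/(d_NMS-756/d_NMS-7674)² = 5104/100.0 = 51.04.
m_NMS-756 − m_NMS-7674 = −2.5 log₁₀(51.04) = -4.27.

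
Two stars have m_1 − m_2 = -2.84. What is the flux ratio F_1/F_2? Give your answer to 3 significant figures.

F_1/F_2 = 10^(−(m_1 − m_2)/2.5) = 10^(2.84/2.5) = 10^1.136 = 13.68.

13.7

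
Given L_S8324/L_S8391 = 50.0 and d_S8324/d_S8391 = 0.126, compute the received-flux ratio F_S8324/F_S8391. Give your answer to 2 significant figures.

3.1×10^3

F = L/(4πd²), so F_S8324/F_S8391 = (L_S8324/L_S8391) / (d_S8324/d_S8391)²
= 50.0 / (0.126)² = 50.0 / 0.01588 = 3149.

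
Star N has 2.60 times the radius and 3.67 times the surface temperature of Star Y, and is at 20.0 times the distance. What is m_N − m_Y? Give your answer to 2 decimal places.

-1.22

L_N/L_Y = (2.60)²(3.67)⁴ = 1226.
F_N/F_Y = (L_N/L_Y)/(d_N/d_Y)² = 1226/400.0 = 3.066.
m_N − m_Y = −2.5 log₁₀(3.066) = -1.22.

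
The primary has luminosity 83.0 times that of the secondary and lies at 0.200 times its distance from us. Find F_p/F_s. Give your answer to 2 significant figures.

F = L/(4πd²), so F_p/F_s = (L_p/L_s) / (d_p/d_s)²
= 83.0 / (0.200)² = 83.0 / 0.04000 = 2075.

2.1×10^3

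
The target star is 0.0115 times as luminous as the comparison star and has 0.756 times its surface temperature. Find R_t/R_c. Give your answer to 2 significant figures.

0.19

L ∝ R²T⁴ gives R ∝ √L / T², so
R_t/R_c = √(0.0115) / (0.756)² = 0.1072 / 0.5715 = 0.1876.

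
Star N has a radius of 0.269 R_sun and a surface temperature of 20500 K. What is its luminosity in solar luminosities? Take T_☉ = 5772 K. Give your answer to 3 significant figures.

L/L_☉ = (R/R_☉)² (T/T_☉)⁴ = (0.269)² × (20500/5772)⁴
       = 0.07236 × (3.552)⁴ = 0.07236 × 159.1 = 11.51.

11.5 solar luminosities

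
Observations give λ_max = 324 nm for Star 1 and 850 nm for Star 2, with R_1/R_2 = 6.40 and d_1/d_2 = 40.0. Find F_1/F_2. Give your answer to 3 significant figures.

Wien's law: T_1/T_2 = λ_2/λ_1 = 850/324 = 2.623.
L_1/L_2 = (R_1/R_2)²(T_1/T_2)⁴ = (6.40)²(2.623)⁴ = 1940.
F_1/F_2 = (L_1/L_2)/(d_1/d_2)² = 1940/(40.0)² = 1.213.

1.21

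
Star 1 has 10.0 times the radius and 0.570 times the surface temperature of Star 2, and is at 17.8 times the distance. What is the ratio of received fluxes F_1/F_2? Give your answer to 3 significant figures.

L_1/L_2 = (R_1/R_2)²(T_1/T_2)⁴ = (10.0)² × (0.570)⁴ = 10.56.
F_1/F_2 = (L_1/L_2)/(d_1/d_2)² = 10.56 / (17.8)² = 0.03332.

0.0333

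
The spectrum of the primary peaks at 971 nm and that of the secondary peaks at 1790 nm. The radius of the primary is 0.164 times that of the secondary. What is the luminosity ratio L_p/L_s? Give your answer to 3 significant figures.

Wien's law gives T ∝ 1/λ_max, so T_p/T_s = λ_s/λ_p = 1790/971 = 1.843.
Then L ∝ R²T⁴ gives L_p/L_s = (0.164)² × (1.843)⁴ = 0.02690 × 11.55 = 0.3106.

0.311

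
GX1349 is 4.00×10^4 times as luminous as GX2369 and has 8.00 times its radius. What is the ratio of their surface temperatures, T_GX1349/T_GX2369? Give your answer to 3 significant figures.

L ∝ R²T⁴ gives T ∝ (L/R²)^(1/4), so
T_GX1349/T_GX2369 = (4.00×10^4 / 8.00²)^(1/4) = (625.0)^(1/4) = 5.000.

5.00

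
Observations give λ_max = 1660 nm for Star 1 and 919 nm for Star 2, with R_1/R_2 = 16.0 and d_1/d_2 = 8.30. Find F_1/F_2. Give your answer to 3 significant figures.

Wien's law: T_1/T_2 = λ_2/λ_1 = 919/1660 = 0.5536.
L_1/L_2 = (R_1/R_2)²(T_1/T_2)⁴ = (16.0)²(0.5536)⁴ = 24.05.
F_1/F_2 = (L_1/L_2)/(d_1/d_2)² = 24.05/(8.30)² = 0.3491.

0.349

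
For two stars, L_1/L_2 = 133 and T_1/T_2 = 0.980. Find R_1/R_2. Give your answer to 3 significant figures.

L ∝ R²T⁴ gives R ∝ √L / T², so
R_1/R_2 = √(133) / (0.980)² = 11.53 / 0.9604 = 12.01.

12.0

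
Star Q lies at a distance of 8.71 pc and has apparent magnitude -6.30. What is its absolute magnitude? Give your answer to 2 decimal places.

-6.00

M = m − 5 log₁₀(d/10 pc) = -6.30 − 5 log₁₀(8.71/10)
  = -6.30 − 5 × -0.060 = -6.30 − -0.30 = -6.00.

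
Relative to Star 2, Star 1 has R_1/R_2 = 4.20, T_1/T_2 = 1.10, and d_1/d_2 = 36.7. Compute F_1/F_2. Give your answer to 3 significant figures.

L_1/L_2 = (R_1/R_2)²(T_1/T_2)⁴ = (4.20)² × (1.10)⁴ = 25.83.
F_1/F_2 = (L_1/L_2)/(d_1/d_2)² = 25.83 / (36.7)² = 0.01918.

0.0192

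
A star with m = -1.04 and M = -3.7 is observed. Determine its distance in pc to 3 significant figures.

m − M = 5 log₁₀(d/10 pc)
-1.04 − (-3.7) = 2.66 = 5 log₁₀(d/10)
d = 10 × 10^(2.66/5) = 10 × 10^0.532 = 34.04 pc.

34.0 pc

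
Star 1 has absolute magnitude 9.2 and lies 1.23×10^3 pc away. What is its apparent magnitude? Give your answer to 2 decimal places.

19.65

m = M + 5 log₁₀(d/10 pc) = 9.2 + 5 log₁₀(1.23×10^3/10)
  = 9.2 + 5 × 2.090 = 9.2 + 10.45 = 19.65.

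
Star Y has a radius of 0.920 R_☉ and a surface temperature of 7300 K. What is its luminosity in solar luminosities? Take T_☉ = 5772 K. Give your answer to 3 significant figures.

2.17 solar luminosities

L/L_☉ = (R/R_☉)² (T/T_☉)⁴ = (0.920)² × (7300/5772)⁴
       = 0.8464 × (1.265)⁴ = 0.8464 × 2.559 = 2.166.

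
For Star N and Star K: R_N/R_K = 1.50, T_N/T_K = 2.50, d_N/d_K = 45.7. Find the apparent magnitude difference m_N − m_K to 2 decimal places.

3.44

L_N/L_K = (1.50)²(2.50)⁴ = 87.89.
F_N/F_K = (L_N/L_K)/(d_N/d_K)² = 87.89/2088 = 0.04208.
m_N − m_K = −2.5 log₁₀(0.04208) = 3.44.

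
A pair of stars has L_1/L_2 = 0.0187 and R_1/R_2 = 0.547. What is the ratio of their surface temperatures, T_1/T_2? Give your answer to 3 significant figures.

L ∝ R²T⁴ gives T ∝ (L/R²)^(1/4), so
T_1/T_2 = (0.0187 / 0.547²)^(1/4) = (0.06250)^(1/4) = 0.5000.

0.500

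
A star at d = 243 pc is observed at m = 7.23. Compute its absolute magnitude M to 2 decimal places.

M = m − 5 log₁₀(d/10 pc) = 7.23 − 5 log₁₀(243/10)
  = 7.23 − 5 × 1.386 = 7.23 − 6.93 = 0.30.

0.30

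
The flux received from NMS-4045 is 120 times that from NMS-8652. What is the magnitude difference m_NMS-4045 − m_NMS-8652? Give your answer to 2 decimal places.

m_NMS-4045 − m_NMS-8652 = −2.5 log₁₀(F_NMS-4045/F_NMS-8652) = −2.5 log₁₀(120) = −2.5 × (2.079) = -5.198.

-5.20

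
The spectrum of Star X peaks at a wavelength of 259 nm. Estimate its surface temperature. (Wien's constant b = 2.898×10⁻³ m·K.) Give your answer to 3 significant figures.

1.12×10^4 K

T = b/λ_max = 2.898×10⁻³ / (259×10⁻⁹) = 1.119×10^4 K.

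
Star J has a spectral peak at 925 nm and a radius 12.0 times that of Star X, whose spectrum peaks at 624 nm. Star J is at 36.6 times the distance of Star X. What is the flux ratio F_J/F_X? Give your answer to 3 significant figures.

0.0223

Wien's law: T_J/T_X = λ_X/λ_J = 624/925 = 0.6746.
L_J/L_X = (R_J/R_X)²(T_J/T_X)⁴ = (12.0)²(0.6746)⁴ = 29.82.
F_J/F_X = (L_J/L_X)/(d_J/d_X)² = 29.82/(36.6)² = 0.02226.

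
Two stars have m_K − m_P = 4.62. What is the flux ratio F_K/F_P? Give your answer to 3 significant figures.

F_K/F_P = 10^(−(m_K − m_P)/2.5) = 10^(-4.62/2.5) = 10^-1.848 = 0.01419.

0.0142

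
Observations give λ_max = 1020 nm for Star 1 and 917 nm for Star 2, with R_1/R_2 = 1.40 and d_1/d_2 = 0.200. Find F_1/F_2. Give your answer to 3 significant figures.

Wien's law: T_1/T_2 = λ_2/λ_1 = 917/1020 = 0.8990.
L_1/L_2 = (R_1/R_2)²(T_1/T_2)⁴ = (1.40)²(0.8990)⁴ = 1.280.
F_1/F_2 = (L_1/L_2)/(d_1/d_2)² = 1.280/(0.200)² = 32.01.

32.0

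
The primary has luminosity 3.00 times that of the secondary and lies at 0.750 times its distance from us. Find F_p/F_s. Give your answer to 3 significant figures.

F = L/(4πd²), so F_p/F_s = (L_p/L_s) / (d_p/d_s)²
= 3.00 / (0.750)² = 3.00 / 0.5625 = 5.333.

5.33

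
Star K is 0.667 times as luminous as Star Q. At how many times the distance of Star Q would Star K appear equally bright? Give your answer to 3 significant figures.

0.817

Equal flux requires L_K/d_K² = L_Q/d_Q², so d_K/d_Q = √(L_K/L_Q)
= √(0.667) = 0.8167.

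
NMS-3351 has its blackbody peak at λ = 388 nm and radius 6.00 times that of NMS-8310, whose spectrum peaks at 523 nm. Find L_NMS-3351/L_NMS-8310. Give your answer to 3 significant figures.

119

Wien's law gives T ∝ 1/λ_max, so T_NMS-3351/T_NMS-8310 = λ_NMS-8310/λ_NMS-3351 = 523/388 = 1.348.
Then L ∝ R²T⁴ gives L_NMS-3351/L_NMS-8310 = (6.00)² × (1.348)⁴ = 36.00 × 3.301 = 118.8.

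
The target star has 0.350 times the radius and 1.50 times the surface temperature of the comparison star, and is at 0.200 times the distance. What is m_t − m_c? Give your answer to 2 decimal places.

-2.98

L_t/L_c = (0.350)²(1.50)⁴ = 0.6202.
F_t/F_c = (L_t/L_c)/(d_t/d_c)² = 0.6202/0.04000 = 15.50.
m_t − m_c = −2.5 log₁₀(15.50) = -2.98.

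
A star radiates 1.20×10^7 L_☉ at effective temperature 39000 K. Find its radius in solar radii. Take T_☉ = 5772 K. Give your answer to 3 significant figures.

75.9 solar radii

R/R_☉ = √(L/L_☉) / (T/T_☉)² = √(1.20×10^7) / (6.757)²
       = 3464 / 45.65 = 75.88.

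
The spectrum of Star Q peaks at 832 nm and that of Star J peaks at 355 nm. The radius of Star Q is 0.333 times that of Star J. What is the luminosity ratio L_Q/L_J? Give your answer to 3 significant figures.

0.00368

Wien's law gives T ∝ 1/λ_max, so T_Q/T_J = λ_J/λ_Q = 355/832 = 0.4267.
Then L ∝ R²T⁴ gives L_Q/L_J = (0.333)² × (0.4267)⁴ = 0.1109 × 0.03315 = 0.003675.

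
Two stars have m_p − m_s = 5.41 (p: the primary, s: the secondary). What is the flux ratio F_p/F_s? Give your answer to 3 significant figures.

0.00685

F_p/F_s = 10^(−(m_p − m_s)/2.5) = 10^(-5.41/2.5) = 10^-2.164 = 0.006855.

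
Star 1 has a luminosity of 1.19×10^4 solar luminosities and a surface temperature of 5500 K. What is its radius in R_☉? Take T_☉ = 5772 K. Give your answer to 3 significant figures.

R/R_☉ = √(L/L_☉) / (T/T_☉)² = √(1.19×10^4) / (0.9529)²
       = 109.1 / 0.9080 = 120.1.

120 R_☉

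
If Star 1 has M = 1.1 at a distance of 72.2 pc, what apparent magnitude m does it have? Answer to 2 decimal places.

5.39

m = M + 5 log₁₀(d/10 pc) = 1.1 + 5 log₁₀(72.2/10)
  = 1.1 + 5 × 0.859 = 1.1 + 4.29 = 5.39.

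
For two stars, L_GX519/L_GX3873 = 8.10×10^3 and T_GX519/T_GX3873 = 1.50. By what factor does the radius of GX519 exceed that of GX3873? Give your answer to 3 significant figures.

L ∝ R²T⁴ gives R ∝ √L / T², so
R_GX519/R_GX3873 = √(8.10×10^3) / (1.50)² = 90.00 / 2.250 = 40.00.

40.0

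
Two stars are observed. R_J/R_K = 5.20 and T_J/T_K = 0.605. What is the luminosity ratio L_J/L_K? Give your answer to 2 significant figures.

From the Stefan–Boltzmann law, L ∝ R²T⁴, so
L_J/L_K = (R_J/R_K)² (T_J/T_K)⁴ = (5.20)² × (0.605)⁴ = 27.04 × 0.1340 = 3.623.

3.6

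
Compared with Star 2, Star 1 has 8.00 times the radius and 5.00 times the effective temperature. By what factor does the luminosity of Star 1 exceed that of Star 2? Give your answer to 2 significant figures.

4.0×10^4

From the Stefan–Boltzmann law, L ∝ R²T⁴, so
L_1/L_2 = (R_1/R_2)² (T_1/T_2)⁴ = (8.00)² × (5.00)⁴ = 64.00 × 625.0 = 4.000×10^4.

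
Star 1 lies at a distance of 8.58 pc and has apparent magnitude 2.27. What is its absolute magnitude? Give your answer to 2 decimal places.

2.60

M = m − 5 log₁₀(d/10 pc) = 2.27 − 5 log₁₀(8.58/10)
  = 2.27 − 5 × -0.067 = 2.27 − -0.33 = 2.60.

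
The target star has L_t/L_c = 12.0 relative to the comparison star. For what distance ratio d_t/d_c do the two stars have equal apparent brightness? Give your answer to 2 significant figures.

3.5

Equal flux requires L_t/d_t² = L_c/d_c², so d_t/d_c = √(L_t/L_c)
= √(12.0) = 3.464.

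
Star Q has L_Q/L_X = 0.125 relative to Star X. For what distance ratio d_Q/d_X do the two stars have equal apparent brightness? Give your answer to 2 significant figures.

Equal flux requires L_Q/d_Q² = L_X/d_X², so d_Q/d_X = √(L_Q/L_X)
= √(0.125) = 0.3536.

0.35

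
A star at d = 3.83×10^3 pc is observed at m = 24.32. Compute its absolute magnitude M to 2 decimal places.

M = m − 5 log₁₀(d/10 pc) = 24.32 − 5 log₁₀(3.83×10^3/10)
  = 24.32 − 5 × 2.583 = 24.32 − 12.92 = 11.40.

11.40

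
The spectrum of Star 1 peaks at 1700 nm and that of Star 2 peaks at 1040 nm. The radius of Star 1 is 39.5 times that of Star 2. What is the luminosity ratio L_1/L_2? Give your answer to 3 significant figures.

Wien's law gives T ∝ 1/λ_max, so T_1/T_2 = λ_2/λ_1 = 1040/1700 = 0.6118.
Then L ∝ R²T⁴ gives L_1/L_2 = (39.5)² × (0.6118)⁴ = 1560 × 0.1401 = 218.5.

219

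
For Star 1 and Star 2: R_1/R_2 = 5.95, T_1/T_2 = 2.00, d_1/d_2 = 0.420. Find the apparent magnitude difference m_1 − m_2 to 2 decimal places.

-8.77

L_1/L_2 = (5.95)²(2.00)⁴ = 566.4.
F_1/F_2 = (L_1/L_2)/(d_1/d_2)² = 566.4/0.1764 = 3211.
m_1 − m_2 = −2.5 log₁₀(3211) = -8.77.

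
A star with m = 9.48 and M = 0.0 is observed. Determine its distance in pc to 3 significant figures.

787 pc

m − M = 5 log₁₀(d/10 pc)
9.48 − (0.0) = 9.48 = 5 log₁₀(d/10)
d = 10 × 10^(9.48/5) = 10 × 10^1.896 = 787.0 pc.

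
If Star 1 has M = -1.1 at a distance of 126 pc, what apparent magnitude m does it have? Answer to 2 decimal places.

m = M + 5 log₁₀(d/10 pc) = -1.1 + 5 log₁₀(126/10)
  = -1.1 + 5 × 1.100 = -1.1 + 5.50 = 4.40.

4.40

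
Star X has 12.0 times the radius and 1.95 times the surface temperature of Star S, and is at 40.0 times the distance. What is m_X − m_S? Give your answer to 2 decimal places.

-0.29

L_X/L_S = (12.0)²(1.95)⁴ = 2082.
F_X/F_S = (L_X/L_S)/(d_X/d_S)² = 2082/1600 = 1.301.
m_X − m_S = −2.5 log₁₀(1.301) = -0.29.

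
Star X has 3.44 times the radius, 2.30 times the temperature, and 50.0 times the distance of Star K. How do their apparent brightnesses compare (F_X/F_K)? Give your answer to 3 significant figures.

0.132

L_X/L_K = (R_X/R_K)²(T_X/T_K)⁴ = (3.44)² × (2.30)⁴ = 331.2.
F_X/F_K = (L_X/L_K)/(d_X/d_K)² = 331.2 / (50.0)² = 0.1325.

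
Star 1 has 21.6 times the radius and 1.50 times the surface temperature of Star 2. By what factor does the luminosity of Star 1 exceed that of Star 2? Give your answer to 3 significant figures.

From the Stefan–Boltzmann law, L ∝ R²T⁴, so
L_1/L_2 = (R_1/R_2)² (T_1/T_2)⁴ = (21.6)² × (1.50)⁴ = 466.6 × 5.062 = 2362.

2.36×10^3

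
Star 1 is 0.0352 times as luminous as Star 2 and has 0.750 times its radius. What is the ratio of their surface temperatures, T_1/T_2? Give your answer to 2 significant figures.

L ∝ R²T⁴ gives T ∝ (L/R²)^(1/4), so
T_1/T_2 = (0.0352 / 0.750²)^(1/4) = (0.06258)^(1/4) = 0.5002.

0.50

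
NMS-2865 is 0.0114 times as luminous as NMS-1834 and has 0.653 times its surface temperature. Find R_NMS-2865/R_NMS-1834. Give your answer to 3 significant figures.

L ∝ R²T⁴ gives R ∝ √L / T², so
R_NMS-2865/R_NMS-1834 = √(0.0114) / (0.653)² = 0.1068 / 0.4264 = 0.2504.

0.250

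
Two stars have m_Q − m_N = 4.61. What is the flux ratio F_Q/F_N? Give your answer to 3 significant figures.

F_Q/F_N = 10^(−(m_Q − m_N)/2.5) = 10^(-4.61/2.5) = 10^-1.844 = 0.01432.

0.0143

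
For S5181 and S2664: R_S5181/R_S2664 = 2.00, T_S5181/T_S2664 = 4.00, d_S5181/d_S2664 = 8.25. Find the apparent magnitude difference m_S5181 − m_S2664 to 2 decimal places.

L_S5181/L_S2664 = (2.00)²(4.00)⁴ = 1024.
F_S5181/F_S2664 = (L_S5181/L_S2664)/(d_S5181/d_S2664)² = 1024/68.06 = 15.04.
m_S5181 − m_S2664 = −2.5 log₁₀(15.04) = -2.94.

-2.94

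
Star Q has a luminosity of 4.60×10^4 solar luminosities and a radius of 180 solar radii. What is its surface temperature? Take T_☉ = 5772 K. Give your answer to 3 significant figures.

T/T_☉ = (L/L_☉)^(1/4) / (R/R_☉)^(1/2)
T = 5772 × (4.60×10^4)^(1/4) / √(180) = 5772 × 14.65 / 13.42 = 6301 K.

6.30×10^3 K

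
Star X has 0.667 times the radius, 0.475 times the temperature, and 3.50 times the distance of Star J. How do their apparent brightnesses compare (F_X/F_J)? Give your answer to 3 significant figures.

L_X/L_J = (R_X/R_J)²(T_X/T_J)⁴ = (0.667)² × (0.475)⁴ = 0.02265.
F_X/F_J = (L_X/L_J)/(d_X/d_J)² = 0.02265 / (3.50)² = 0.001849.

0.00185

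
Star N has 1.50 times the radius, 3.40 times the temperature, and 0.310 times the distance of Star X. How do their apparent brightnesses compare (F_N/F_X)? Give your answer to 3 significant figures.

L_N/L_X = (R_N/R_X)²(T_N/T_X)⁴ = (1.50)² × (3.40)⁴ = 300.7.
F_N/F_X = (L_N/L_X)/(d_N/d_X)² = 300.7 / (0.310)² = 3129.

3.13×10^3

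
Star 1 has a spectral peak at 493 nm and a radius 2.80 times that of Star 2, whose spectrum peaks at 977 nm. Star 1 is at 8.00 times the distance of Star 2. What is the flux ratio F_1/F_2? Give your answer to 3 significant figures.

Wien's law: T_1/T_2 = λ_2/λ_1 = 977/493 = 1.982.
L_1/L_2 = (R_1/R_2)²(T_1/T_2)⁴ = (2.80)²(1.982)⁴ = 120.9.
F_1/F_2 = (L_1/L_2)/(d_1/d_2)² = 120.9/(8.00)² = 1.889.

1.89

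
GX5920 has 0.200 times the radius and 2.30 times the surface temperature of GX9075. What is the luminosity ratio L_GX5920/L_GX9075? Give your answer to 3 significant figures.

1.12

From the Stefan–Boltzmann law, L ∝ R²T⁴, so
L_GX5920/L_GX9075 = (R_GX5920/R_GX9075)² (T_GX5920/T_GX9075)⁴ = (0.200)² × (2.30)⁴ = 0.04000 × 27.98 = 1.119.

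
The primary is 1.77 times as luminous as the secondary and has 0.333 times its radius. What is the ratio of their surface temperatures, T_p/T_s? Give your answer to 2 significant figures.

2.0

L ∝ R²T⁴ gives T ∝ (L/R²)^(1/4), so
T_p/T_s = (1.77 / 0.333²)^(1/4) = (15.96)^(1/4) = 1.999.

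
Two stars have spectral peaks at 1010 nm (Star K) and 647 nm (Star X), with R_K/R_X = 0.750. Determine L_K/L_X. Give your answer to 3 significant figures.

Wien's law gives T ∝ 1/λ_max, so T_K/T_X = λ_X/λ_K = 647/1010 = 0.6406.
Then L ∝ R²T⁴ gives L_K/L_X = (0.750)² × (0.6406)⁴ = 0.5625 × 0.1684 = 0.09472.

0.0947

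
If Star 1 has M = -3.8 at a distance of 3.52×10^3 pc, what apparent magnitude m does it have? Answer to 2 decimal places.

8.93

m = M + 5 log₁₀(d/10 pc) = -3.8 + 5 log₁₀(3.52×10^3/10)
  = -3.8 + 5 × 2.547 = -3.8 + 12.73 = 8.93.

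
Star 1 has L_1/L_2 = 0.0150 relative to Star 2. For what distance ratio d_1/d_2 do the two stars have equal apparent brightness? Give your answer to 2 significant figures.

0.12

Equal flux requires L_1/d_1² = L_2/d_2², so d_1/d_2 = √(L_1/L_2)
= √(0.0150) = 0.1225.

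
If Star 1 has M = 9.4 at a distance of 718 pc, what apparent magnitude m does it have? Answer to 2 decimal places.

m = M + 5 log₁₀(d/10 pc) = 9.4 + 5 log₁₀(718/10)
  = 9.4 + 5 × 1.856 = 9.4 + 9.28 = 18.68.

18.68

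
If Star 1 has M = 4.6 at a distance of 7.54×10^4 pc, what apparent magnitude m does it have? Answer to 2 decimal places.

m = M + 5 log₁₀(d/10 pc) = 4.6 + 5 log₁₀(7.54×10^4/10)
  = 4.6 + 5 × 3.877 = 4.6 + 19.39 = 23.99.

23.99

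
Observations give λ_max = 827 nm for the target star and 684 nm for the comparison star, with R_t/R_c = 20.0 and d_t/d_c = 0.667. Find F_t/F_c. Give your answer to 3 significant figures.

Wien's law: T_t/T_c = λ_c/λ_t = 684/827 = 0.8271.
L_t/L_c = (R_t/R_c)²(T_t/T_c)⁴ = (20.0)²(0.8271)⁴ = 187.2.
F_t/F_c = (L_t/L_c)/(d_t/d_c)² = 187.2/(0.667)² = 420.7.

421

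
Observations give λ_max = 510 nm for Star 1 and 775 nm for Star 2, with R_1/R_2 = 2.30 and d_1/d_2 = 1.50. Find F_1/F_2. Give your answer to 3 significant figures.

12.5

Wien's law: T_1/T_2 = λ_2/λ_1 = 775/510 = 1.520.
L_1/L_2 = (R_1/R_2)²(T_1/T_2)⁴ = (2.30)²(1.520)⁴ = 28.21.
F_1/F_2 = (L_1/L_2)/(d_1/d_2)² = 28.21/(1.50)² = 12.54.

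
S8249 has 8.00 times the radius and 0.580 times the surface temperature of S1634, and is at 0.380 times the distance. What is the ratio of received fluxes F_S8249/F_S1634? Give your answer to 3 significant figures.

50.2

L_S8249/L_S1634 = (R_S8249/R_S1634)²(T_S8249/T_S1634)⁴ = (8.00)² × (0.580)⁴ = 7.243.
F_S8249/F_S1634 = (L_S8249/L_S1634)/(d_S8249/d_S1634)² = 7.243 / (0.380)² = 50.16.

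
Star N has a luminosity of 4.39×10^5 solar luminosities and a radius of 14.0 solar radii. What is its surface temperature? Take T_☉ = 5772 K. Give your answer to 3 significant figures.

3.97×10^4 K

T/T_☉ = (L/L_☉)^(1/4) / (R/R_☉)^(1/2)
T = 5772 × (4.39×10^5)^(1/4) / √(14.0) = 5772 × 25.74 / 3.742 = 3.971×10^4 K.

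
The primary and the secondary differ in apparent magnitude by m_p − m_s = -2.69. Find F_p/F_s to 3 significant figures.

F_p/F_s = 10^(−(m_p − m_s)/2.5) = 10^(2.69/2.5) = 10^1.076 = 11.91.

11.9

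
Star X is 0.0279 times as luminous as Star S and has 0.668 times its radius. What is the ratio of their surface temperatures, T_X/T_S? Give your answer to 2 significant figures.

0.50

L ∝ R²T⁴ gives T ∝ (L/R²)^(1/4), so
T_X/T_S = (0.0279 / 0.668²)^(1/4) = (0.06252)^(1/4) = 0.5000.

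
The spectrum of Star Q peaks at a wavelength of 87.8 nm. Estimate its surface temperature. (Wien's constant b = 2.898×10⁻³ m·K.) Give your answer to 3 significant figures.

3.30×10^4 K

T = b/λ_max = 2.898×10⁻³ / (87.8×10⁻⁹) = 3.301×10^4 K.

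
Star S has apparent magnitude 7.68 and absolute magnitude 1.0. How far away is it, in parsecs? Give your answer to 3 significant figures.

217 pc

m − M = 5 log₁₀(d/10 pc)
7.68 − (1.0) = 6.68 = 5 log₁₀(d/10)
d = 10 × 10^(6.68/5) = 10 × 10^1.336 = 216.8 pc.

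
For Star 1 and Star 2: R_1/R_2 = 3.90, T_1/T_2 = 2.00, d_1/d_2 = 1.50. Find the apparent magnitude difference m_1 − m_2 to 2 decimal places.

L_1/L_2 = (3.90)²(2.00)⁴ = 243.4.
F_1/F_2 = (L_1/L_2)/(d_1/d_2)² = 243.4/2.250 = 108.2.
m_1 − m_2 = −2.5 log₁₀(108.2) = -5.09.

-5.09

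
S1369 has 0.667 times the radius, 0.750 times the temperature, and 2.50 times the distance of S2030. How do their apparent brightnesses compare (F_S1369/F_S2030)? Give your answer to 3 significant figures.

0.0225

L_S1369/L_S2030 = (R_S1369/R_S2030)²(T_S1369/T_S2030)⁴ = (0.667)² × (0.750)⁴ = 0.1408.
F_S1369/F_S2030 = (L_S1369/L_S2030)/(d_S1369/d_S2030)² = 0.1408 / (2.50)² = 0.02252.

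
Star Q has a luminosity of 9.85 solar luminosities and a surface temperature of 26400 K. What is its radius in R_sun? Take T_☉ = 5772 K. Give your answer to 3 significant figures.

0.150 R_sun

R/R_☉ = √(L/L_☉) / (T/T_☉)² = √(9.85) / (4.574)²
       = 3.138 / 20.92 = 0.1500.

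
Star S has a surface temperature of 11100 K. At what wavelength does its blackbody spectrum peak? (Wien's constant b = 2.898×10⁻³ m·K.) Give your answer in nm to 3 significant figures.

261 nm

λ_max = b/T = 2.898×10⁻³ / 11100 = 2.61×10^-7 m = 261.1 nm.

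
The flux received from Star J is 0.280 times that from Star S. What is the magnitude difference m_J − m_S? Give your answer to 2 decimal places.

1.38

m_J − m_S = −2.5 log₁₀(F_J/F_S) = −2.5 log₁₀(0.280) = −2.5 × (-0.553) = 1.382.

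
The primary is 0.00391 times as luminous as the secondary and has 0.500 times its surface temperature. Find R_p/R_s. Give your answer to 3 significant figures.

0.250

L ∝ R²T⁴ gives R ∝ √L / T², so
R_p/R_s = √(0.00391) / (0.500)² = 0.06253 / 0.2500 = 0.2501.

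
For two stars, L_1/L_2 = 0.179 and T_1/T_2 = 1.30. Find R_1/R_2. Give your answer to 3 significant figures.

L ∝ R²T⁴ gives R ∝ √L / T², so
R_1/R_2 = √(0.179) / (1.30)² = 0.4231 / 1.690 = 0.2503.

0.250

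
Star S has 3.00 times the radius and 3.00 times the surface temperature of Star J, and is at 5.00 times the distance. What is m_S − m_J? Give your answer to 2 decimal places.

-3.66

L_S/L_J = (3.00)²(3.00)⁴ = 729.0.
F_S/F_J = (L_S/L_J)/(d_S/d_J)² = 729.0/25.00 = 29.16.
m_S − m_J = −2.5 log₁₀(29.16) = -3.66.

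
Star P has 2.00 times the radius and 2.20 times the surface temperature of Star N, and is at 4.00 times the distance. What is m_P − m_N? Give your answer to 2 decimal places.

-1.92

L_P/L_N = (2.00)²(2.20)⁴ = 93.70.
F_P/F_N = (L_P/L_N)/(d_P/d_N)² = 93.70/16.00 = 5.856.
m_P − m_N = −2.5 log₁₀(5.856) = -1.92.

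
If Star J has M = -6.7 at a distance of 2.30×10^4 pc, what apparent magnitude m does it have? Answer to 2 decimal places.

m = M + 5 log₁₀(d/10 pc) = -6.7 + 5 log₁₀(2.30×10^4/10)
  = -6.7 + 5 × 3.362 = -6.7 + 16.81 = 10.11.

10.11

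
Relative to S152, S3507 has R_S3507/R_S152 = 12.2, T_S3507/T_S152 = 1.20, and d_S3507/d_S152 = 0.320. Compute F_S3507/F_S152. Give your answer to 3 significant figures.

L_S3507/L_S152 = (R_S3507/R_S152)²(T_S3507/T_S152)⁴ = (12.2)² × (1.20)⁴ = 308.6.
F_S3507/F_S152 = (L_S3507/L_S152)/(d_S3507/d_S152)² = 308.6 / (0.320)² = 3014.

3.01×10^3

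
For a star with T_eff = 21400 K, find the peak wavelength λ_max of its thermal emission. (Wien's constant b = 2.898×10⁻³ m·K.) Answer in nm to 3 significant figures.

135 nm

λ_max = b/T = 2.898×10⁻³ / 21400 = 1.35×10^-7 m = 135.4 nm.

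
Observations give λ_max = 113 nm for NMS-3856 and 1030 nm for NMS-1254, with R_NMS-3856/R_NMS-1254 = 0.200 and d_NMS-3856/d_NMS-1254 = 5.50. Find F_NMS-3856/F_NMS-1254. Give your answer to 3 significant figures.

9.13

Wien's law: T_NMS-3856/T_NMS-1254 = λ_NMS-1254/λ_NMS-3856 = 1030/113 = 9.115.
L_NMS-3856/L_NMS-1254 = (R_NMS-3856/R_NMS-1254)²(T_NMS-3856/T_NMS-1254)⁴ = (0.200)²(9.115)⁴ = 276.1.
F_NMS-3856/F_NMS-1254 = (L_NMS-3856/L_NMS-1254)/(d_NMS-3856/d_NMS-1254)² = 276.1/(5.50)² = 9.128.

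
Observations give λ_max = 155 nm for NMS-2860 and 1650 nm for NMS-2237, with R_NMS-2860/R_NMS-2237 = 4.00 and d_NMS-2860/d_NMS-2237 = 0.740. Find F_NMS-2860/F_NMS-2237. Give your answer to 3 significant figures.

Wien's law: T_NMS-2860/T_NMS-2237 = λ_NMS-2237/λ_NMS-2860 = 1650/155 = 10.65.
L_NMS-2860/L_NMS-2237 = (R_NMS-2860/R_NMS-2237)²(T_NMS-2860/T_NMS-2237)⁴ = (4.00)²(10.65)⁴ = 2.055×10^5.
F_NMS-2860/F_NMS-2237 = (L_NMS-2860/L_NMS-2237)/(d_NMS-2860/d_NMS-2237)² = 2.055×10^5/(0.740)² = 3.752×10^5.

3.75×10^5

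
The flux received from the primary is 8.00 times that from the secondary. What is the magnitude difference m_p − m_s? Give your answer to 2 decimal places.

-2.26

m_p − m_s = −2.5 log₁₀(F_p/F_s) = −2.5 log₁₀(8.00) = −2.5 × (0.903) = -2.258.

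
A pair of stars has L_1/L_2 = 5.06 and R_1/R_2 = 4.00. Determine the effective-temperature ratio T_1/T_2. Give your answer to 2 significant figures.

0.75

L ∝ R²T⁴ gives T ∝ (L/R²)^(1/4), so
T_1/T_2 = (5.06 / 4.00²)^(1/4) = (0.3162)^(1/4) = 0.7499.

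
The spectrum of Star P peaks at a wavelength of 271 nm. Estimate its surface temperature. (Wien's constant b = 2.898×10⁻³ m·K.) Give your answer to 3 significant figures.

T = b/λ_max = 2.898×10⁻³ / (271×10⁻⁹) = 1.069×10^4 K.

1.07×10^4 K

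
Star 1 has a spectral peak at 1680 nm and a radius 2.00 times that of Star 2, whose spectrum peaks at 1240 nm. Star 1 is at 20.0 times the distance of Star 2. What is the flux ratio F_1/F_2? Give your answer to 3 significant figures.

0.00297

Wien's law: T_1/T_2 = λ_2/λ_1 = 1240/1680 = 0.7381.
L_1/L_2 = (R_1/R_2)²(T_1/T_2)⁴ = (2.00)²(0.7381)⁴ = 1.187.
F_1/F_2 = (L_1/L_2)/(d_1/d_2)² = 1.187/(20.0)² = 0.002968.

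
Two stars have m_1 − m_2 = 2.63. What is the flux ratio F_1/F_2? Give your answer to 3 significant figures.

F_1/F_2 = 10^(−(m_1 − m_2)/2.5) = 10^(-2.63/2.5) = 10^-1.052 = 0.08872.

0.0887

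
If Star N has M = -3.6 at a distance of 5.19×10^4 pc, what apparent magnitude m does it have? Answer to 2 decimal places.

m = M + 5 log₁₀(d/10 pc) = -3.6 + 5 log₁₀(5.19×10^4/10)
  = -3.6 + 5 × 3.715 = -3.6 + 18.58 = 14.98.

14.98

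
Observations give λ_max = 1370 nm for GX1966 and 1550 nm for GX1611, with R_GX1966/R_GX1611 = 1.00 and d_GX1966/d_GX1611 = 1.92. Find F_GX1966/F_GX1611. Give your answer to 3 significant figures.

0.444

Wien's law: T_GX1966/T_GX1611 = λ_GX1611/λ_GX1966 = 1550/1370 = 1.131.
L_GX1966/L_GX1611 = (R_GX1966/R_GX1611)²(T_GX1966/T_GX1611)⁴ = (1.00)²(1.131)⁴ = 1.638.
F_GX1966/F_GX1611 = (L_GX1966/L_GX1611)/(d_GX1966/d_GX1611)² = 1.638/(1.92)² = 0.4445.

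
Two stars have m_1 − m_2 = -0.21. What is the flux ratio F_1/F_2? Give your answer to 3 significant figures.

F_1/F_2 = 10^(−(m_1 − m_2)/2.5) = 10^(0.21/2.5) = 10^0.084 = 1.213.

1.21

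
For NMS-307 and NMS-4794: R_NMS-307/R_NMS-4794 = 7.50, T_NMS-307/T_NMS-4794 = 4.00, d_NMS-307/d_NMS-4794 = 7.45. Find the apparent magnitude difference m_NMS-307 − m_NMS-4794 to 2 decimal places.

-6.04

L_NMS-307/L_NMS-4794 = (7.50)²(4.00)⁴ = 1.440×10^4.
F_NMS-307/F_NMS-4794 = (L_NMS-307/L_NMS-4794)/(d_NMS-307/d_NMS-4794)² = 1.440×10^4/55.50 = 259.4.
m_NMS-307 − m_NMS-4794 = −2.5 log₁₀(259.4) = -6.04.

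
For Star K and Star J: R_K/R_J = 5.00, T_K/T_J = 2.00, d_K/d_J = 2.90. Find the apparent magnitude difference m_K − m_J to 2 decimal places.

L_K/L_J = (5.00)²(2.00)⁴ = 400.0.
F_K/F_J = (L_K/L_J)/(d_K/d_J)² = 400.0/8.410 = 47.56.
m_K − m_J = −2.5 log₁₀(47.56) = -4.19.

-4.19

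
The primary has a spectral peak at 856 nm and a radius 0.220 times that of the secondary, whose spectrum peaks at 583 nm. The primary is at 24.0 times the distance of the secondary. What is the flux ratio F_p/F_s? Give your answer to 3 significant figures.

1.81×10^-5

Wien's law: T_p/T_s = λ_s/λ_p = 583/856 = 0.6811.
L_p/L_s = (R_p/R_s)²(T_p/T_s)⁴ = (0.220)²(0.6811)⁴ = 0.01041.
F_p/F_s = (L_p/L_s)/(d_p/d_s)² = 0.01041/(24.0)² = 1.808×10^-5.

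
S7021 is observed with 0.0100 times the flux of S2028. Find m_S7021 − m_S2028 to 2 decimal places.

5.00

m_S7021 − m_S2028 = −2.5 log₁₀(F_S7021/F_S2028) = −2.5 log₁₀(0.0100) = −2.5 × (-2.000) = 5.000.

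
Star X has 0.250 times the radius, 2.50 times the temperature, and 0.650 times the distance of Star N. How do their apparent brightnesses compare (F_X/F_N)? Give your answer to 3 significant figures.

5.78

L_X/L_N = (R_X/R_N)²(T_X/T_N)⁴ = (0.250)² × (2.50)⁴ = 2.441.
F_X/F_N = (L_X/L_N)/(d_X/d_N)² = 2.441 / (0.650)² = 5.778.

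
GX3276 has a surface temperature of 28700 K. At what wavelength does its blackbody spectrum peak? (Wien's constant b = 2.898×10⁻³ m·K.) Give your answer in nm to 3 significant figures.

101 nm

λ_max = b/T = 2.898×10⁻³ / 28700 = 1.01×10^-7 m = 101.0 nm.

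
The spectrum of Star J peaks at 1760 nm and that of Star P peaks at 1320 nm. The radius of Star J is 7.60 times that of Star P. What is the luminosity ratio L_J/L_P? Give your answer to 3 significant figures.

18.3

Wien's law gives T ∝ 1/λ_max, so T_J/T_P = λ_P/λ_J = 1320/1760 = 0.7500.
Then L ∝ R²T⁴ gives L_J/L_P = (7.60)² × (0.7500)⁴ = 57.76 × 0.3164 = 18.28.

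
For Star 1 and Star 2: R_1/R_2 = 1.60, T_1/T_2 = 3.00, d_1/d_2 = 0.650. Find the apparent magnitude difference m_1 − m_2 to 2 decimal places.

-6.73

L_1/L_2 = (1.60)²(3.00)⁴ = 207.4.
F_1/F_2 = (L_1/L_2)/(d_1/d_2)² = 207.4/0.4225 = 490.8.
m_1 − m_2 = −2.5 log₁₀(490.8) = -6.73.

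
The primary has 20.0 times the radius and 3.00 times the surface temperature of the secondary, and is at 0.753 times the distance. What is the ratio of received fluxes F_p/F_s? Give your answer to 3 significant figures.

5.71×10^4

L_p/L_s = (R_p/R_s)²(T_p/T_s)⁴ = (20.0)² × (3.00)⁴ = 3.240×10^4.
F_p/F_s = (L_p/L_s)/(d_p/d_s)² = 3.240×10^4 / (0.753)² = 5.714×10^4.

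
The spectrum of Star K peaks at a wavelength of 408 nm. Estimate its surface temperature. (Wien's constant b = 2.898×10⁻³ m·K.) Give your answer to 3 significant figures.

T = b/λ_max = 2.898×10⁻³ / (408×10⁻⁹) = 7103 K.

7.10×10^3 K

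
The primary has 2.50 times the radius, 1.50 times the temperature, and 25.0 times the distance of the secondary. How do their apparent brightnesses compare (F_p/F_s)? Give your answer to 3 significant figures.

L_p/L_s = (R_p/R_s)²(T_p/T_s)⁴ = (2.50)² × (1.50)⁴ = 31.64.
F_p/F_s = (L_p/L_s)/(d_p/d_s)² = 31.64 / (25.0)² = 0.05063.

0.0506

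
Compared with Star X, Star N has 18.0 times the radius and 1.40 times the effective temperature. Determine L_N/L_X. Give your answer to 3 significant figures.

1.24×10^3

From the Stefan–Boltzmann law, L ∝ R²T⁴, so
L_N/L_X = (R_N/R_X)² (T_N/T_X)⁴ = (18.0)² × (1.40)⁴ = 324.0 × 3.842 = 1245.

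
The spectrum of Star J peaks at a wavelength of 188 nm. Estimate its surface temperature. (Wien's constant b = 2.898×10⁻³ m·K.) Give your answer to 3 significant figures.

T = b/λ_max = 2.898×10⁻³ / (188×10⁻⁹) = 1.541×10^4 K.

1.54×10^4 K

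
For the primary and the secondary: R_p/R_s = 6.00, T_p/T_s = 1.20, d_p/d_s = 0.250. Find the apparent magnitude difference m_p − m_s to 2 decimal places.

L_p/L_s = (6.00)²(1.20)⁴ = 74.65.
F_p/F_s = (L_p/L_s)/(d_p/d_s)² = 74.65/0.06250 = 1194.
m_p − m_s = −2.5 log₁₀(1194) = -7.69.

-7.69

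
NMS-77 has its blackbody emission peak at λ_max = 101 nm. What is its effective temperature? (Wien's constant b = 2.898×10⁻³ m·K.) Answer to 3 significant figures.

2.87×10^4 K

T = b/λ_max = 2.898×10⁻³ / (101×10⁻⁹) = 2.869×10^4 K.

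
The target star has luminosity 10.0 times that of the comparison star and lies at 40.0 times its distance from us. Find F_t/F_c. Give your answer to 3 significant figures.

0.00625

F = L/(4πd²), so F_t/F_c = (L_t/L_c) / (d_t/d_c)²
= 10.0 / (40.0)² = 10.0 / 1600 = 0.006250.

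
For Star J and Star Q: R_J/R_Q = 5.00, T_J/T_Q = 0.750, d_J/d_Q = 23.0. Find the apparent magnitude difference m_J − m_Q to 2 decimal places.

L_J/L_Q = (5.00)²(0.750)⁴ = 7.910.
F_J/F_Q = (L_J/L_Q)/(d_J/d_Q)² = 7.910/529.0 = 0.01495.
m_J − m_Q = −2.5 log₁₀(0.01495) = 4.56.

4.56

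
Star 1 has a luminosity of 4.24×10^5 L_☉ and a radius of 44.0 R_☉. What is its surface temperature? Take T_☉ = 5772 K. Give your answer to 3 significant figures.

T/T_☉ = (L/L_☉)^(1/4) / (R/R_☉)^(1/2)
T = 5772 × (4.24×10^5)^(1/4) / √(44.0) = 5772 × 25.52 / 6.633 = 2.220×10^4 K.

2.22×10^4 K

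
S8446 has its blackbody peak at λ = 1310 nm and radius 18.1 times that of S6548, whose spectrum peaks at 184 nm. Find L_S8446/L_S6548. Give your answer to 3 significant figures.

Wien's law gives T ∝ 1/λ_max, so T_S8446/T_S6548 = λ_S6548/λ_S8446 = 184/1310 = 0.1405.
Then L ∝ R²T⁴ gives L_S8446/L_S6548 = (18.1)² × (0.1405)⁴ = 327.6 × 3.892×10^-4 = 0.1275.

0.128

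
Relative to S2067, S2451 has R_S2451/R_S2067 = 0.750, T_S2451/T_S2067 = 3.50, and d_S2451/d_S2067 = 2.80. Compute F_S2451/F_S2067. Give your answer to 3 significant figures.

L_S2451/L_S2067 = (R_S2451/R_S2067)²(T_S2451/T_S2067)⁴ = (0.750)² × (3.50)⁴ = 84.41.
F_S2451/F_S2067 = (L_S2451/L_S2067)/(d_S2451/d_S2067)² = 84.41 / (2.80)² = 10.77.

10.8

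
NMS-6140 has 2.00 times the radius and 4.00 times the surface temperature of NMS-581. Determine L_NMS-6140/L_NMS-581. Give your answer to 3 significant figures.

1.02×10^3

From the Stefan–Boltzmann law, L ∝ R²T⁴, so
L_NMS-6140/L_NMS-581 = (R_NMS-6140/R_NMS-581)² (T_NMS-6140/T_NMS-581)⁴ = (2.00)² × (4.00)⁴ = 4.000 × 256.0 = 1024.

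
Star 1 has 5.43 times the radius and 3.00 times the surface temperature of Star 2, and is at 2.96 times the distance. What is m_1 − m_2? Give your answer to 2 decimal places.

-6.09

L_1/L_2 = (5.43)²(3.00)⁴ = 2388.
F_1/F_2 = (L_1/L_2)/(d_1/d_2)² = 2388/8.762 = 272.6.
m_1 − m_2 = −2.5 log₁₀(272.6) = -6.09.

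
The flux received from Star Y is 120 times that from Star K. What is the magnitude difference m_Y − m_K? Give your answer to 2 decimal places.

m_Y − m_K = −2.5 log₁₀(F_Y/F_K) = −2.5 log₁₀(120) = −2.5 × (2.079) = -5.198.

-5.20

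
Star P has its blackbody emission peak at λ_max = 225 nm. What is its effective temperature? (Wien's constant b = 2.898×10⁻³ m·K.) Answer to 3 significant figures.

1.29×10^4 K

T = b/λ_max = 2.898×10⁻³ / (225×10⁻⁹) = 1.288×10^4 K.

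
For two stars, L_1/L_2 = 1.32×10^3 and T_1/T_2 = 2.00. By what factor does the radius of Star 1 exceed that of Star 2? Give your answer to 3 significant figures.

9.08

L ∝ R²T⁴ gives R ∝ √L / T², so
R_1/R_2 = √(1.32×10^3) / (2.00)² = 36.33 / 4.000 = 9.083.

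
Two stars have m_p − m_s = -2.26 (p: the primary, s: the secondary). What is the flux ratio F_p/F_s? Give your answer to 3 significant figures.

8.02

F_p/F_s = 10^(−(m_p − m_s)/2.5) = 10^(2.26/2.5) = 10^0.904 = 8.017.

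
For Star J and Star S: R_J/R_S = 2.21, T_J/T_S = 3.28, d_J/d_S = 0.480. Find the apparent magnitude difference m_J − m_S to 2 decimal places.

-8.47

L_J/L_S = (2.21)²(3.28)⁴ = 565.3.
F_J/F_S = (L_J/L_S)/(d_J/d_S)² = 565.3/0.2304 = 2454.
m_J − m_S = −2.5 log₁₀(2454) = -8.47.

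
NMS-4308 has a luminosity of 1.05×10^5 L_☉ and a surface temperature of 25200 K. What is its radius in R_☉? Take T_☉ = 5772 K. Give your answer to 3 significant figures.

R/R_☉ = √(L/L_☉) / (T/T_☉)² = √(1.05×10^5) / (4.366)²
       = 324.0 / 19.06 = 17.00.

17.0 R_☉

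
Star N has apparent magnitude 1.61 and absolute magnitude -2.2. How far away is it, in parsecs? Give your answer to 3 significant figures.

m − M = 5 log₁₀(d/10 pc)
1.61 − (-2.2) = 3.81 = 5 log₁₀(d/10)
d = 10 × 10^(3.81/5) = 10 × 10^0.762 = 57.81 pc.

57.8 pc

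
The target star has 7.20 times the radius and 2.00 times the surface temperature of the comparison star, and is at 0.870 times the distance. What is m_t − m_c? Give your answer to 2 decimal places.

L_t/L_c = (7.20)²(2.00)⁴ = 829.4.
F_t/F_c = (L_t/L_c)/(d_t/d_c)² = 829.4/0.7569 = 1096.
m_t − m_c = −2.5 log₁₀(1096) = -7.60.

-7.60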